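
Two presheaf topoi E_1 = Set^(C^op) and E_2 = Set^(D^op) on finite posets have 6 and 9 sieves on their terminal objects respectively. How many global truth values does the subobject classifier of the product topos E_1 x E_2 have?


In a product of presheaf topoi E_1 x E_2, the subobject classifier
is Omega = Omega_1 x Omega_2 (componentwise), so
|Omega(top)| = |Omega_1(top_1)| * |Omega_2(top_2)|.
= 6 * 9 = 54.

54


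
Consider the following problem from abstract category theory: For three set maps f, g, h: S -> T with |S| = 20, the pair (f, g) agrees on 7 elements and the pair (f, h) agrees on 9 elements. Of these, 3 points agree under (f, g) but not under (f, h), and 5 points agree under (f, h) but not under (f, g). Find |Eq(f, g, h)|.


Eq(f, g, h) is the triple-agreement set: points in S where all three
maps take the same value. Using inclusion-exclusion on the pairwise data:
Pair (f, g) agrees on 7 points; pair (f, h) on 9 points.
Points agreeing under (f, g) but not (f, h) = 3; under (f, h) but not (f, g) = 5.
Triple-agreement = agreement-in-(f, g) minus points that agree under (f, g) but not (f, h):
|Eq(f, g, h)| = 7 - 3 = 4
(cross-check via (f, h): 9 - 5 = 4.)

4


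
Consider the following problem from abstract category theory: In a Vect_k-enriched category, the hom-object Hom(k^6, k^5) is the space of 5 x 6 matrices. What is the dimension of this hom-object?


In Vect-enriched categories, Hom(k^n, k^m) is the space of m x n matrices.
dim(Hom(k^6, k^5)) = 5 * 6 = 30

30


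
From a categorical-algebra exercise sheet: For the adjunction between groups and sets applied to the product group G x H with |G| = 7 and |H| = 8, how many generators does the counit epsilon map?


The counit epsilon_K: F(U(K)) -> K of the Free-Forgetful adjunction
maps |K| generators of F(U(K)) into K. For K = G x H (the product group),
|G x H| = |G| * |H|.
Total generators mapped = 7 * 8 = 56.

56


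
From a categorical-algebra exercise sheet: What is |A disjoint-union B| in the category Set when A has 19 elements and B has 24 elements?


In Set, the coproduct A + B is the disjoint union.
|A + B| = |A| + |B| = 19 + 24 = 43

43


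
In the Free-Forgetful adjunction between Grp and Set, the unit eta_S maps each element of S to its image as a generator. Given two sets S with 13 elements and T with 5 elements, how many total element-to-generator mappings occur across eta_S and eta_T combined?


The unit eta_X: X -> U(F(X)) of the Free-Forgetful adjunction
maps each element of X to a generator of F(X). For X = S + T (disjoint
union in Set), |S + T| = |S| + |T|.
Total mappings = 13 + 5 = 18.

18


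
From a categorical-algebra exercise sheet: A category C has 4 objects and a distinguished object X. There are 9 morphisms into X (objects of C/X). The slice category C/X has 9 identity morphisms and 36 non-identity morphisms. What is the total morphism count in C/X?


In the slice category C/X, objects are morphisms to X.
Identity morphisms: 9 (one per object of C/X).
Non-identity morphisms: 36.
Total = 9 + 36 = 45

45


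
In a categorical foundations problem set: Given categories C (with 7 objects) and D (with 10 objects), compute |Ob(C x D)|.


The product category C x D has objects that are pairs (c, d).
Number of pairs = |Ob(C)| * |Ob(D)| = 7 * 10 = 70

70


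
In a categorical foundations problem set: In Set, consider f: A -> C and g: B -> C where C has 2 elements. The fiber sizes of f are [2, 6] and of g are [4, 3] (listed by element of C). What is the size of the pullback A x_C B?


The pullback A x_C B consists of pairs (a, b) with f(a) = g(b).
For each element c in C, the fiber product has |f^-1(c)| * |g^-1(c)| elements.
Summing over C: 2 * 4 + 6 * 3
= 8 + 18 = 26

26


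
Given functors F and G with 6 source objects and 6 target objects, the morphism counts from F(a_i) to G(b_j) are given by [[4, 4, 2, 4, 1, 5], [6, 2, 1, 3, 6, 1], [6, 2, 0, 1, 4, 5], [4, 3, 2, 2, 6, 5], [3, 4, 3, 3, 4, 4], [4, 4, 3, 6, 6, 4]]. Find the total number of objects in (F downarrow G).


Objects of (F downarrow G) are triples (a, b, h: F(a)->G(b)).
The count equals the sum of all entries in the hom-matrix.
sum(row 0) = 20
sum(row 1) = 19
sum(row 2) = 18
sum(row 3) = 22
sum(row 4) = 21
sum(row 5) = 27
Grand total = 127

127


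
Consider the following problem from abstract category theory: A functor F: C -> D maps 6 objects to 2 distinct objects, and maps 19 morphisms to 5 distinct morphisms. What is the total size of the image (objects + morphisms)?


The image of F consists of distinct objects and distinct morphisms.
|Im(F)| on objects = 2
|Im(F)| on morphisms = 5
Total image cardinality = 2 + 5 = 7

7


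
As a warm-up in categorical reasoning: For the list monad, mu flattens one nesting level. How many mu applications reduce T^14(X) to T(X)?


Each application of mu: T^2 -> T removes one layer of nesting.
Starting at depth 14 (i.e., T^14(X)), we need to reach T(X).
Number of mu applications = 14 - 1 = 13

13


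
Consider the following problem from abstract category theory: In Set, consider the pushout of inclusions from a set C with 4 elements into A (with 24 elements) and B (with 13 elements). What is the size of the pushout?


The pushout A +_C B identifies the images of C in A and B.
|A +_C B| = |A| + |B| - |C| (for injections).
= 24 + 13 - 4 = 33

33


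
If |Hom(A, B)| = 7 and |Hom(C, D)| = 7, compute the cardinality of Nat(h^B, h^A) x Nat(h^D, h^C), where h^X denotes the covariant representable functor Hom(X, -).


By the Yoneda lemma, Nat(h^B, h^A) is isomorphic to Hom(A, B),
so |Nat(h^B, h^A)| = |Hom(A, B)| and |Nat(h^D, h^C)| = |Hom(C, D)|.
|Hom(A, B)| = 7, |Hom(C, D)| = 7.
|Nat(h^B, h^A) x Nat(h^D, h^C)| = 7 * 7 = 49

49


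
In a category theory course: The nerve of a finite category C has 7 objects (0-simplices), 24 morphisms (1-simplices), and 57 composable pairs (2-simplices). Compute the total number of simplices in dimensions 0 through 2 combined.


The 2-skeleton of the nerve N(C) consists of simplices in dimensions 0, 1, 2:
  |N(C)_0| = 7 (objects)
  |N(C)_1| = 24 (morphisms)
  |N(C)_2| = 57 (composable pairs)
Total = 7 + 24 + 57 = 88

88


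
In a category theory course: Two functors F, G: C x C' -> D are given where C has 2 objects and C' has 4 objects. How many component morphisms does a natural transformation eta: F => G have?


A natural transformation eta: F => G assigns one component morphism per
object of the domain category.
The domain is the product category C x C', so
|Ob(C x C')| = |Ob(C)| * |Ob(C')| = 2 * 4 = 8.
Therefore eta has 8 component morphisms.

8


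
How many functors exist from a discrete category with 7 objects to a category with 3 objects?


A functor from a discrete category C to D is determined by
where each object maps. Each of the 7 objects of C can map
to any of the 3 objects of D independently.
Number of functors = 3^7 = 2187

2187


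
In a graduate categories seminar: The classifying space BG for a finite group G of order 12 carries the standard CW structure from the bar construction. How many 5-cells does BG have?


In the bar-construction CW model of BG, the n-cells are indexed by
n-tuples [g_1|...|g_n] of non-identity elements of G (degenerate
simplices with some g_i = e do not contribute cells), so there are
(|G| - 1)^n n-cells.
For dim = 5 with |G| = 12:
cells = (12 - 1)^5 = 11^5 = 161051

161051


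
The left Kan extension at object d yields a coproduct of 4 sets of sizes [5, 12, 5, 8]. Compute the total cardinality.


Pointwise, the left Kan extension (Lan_F H)(d) is the colimit, indexed
by the comma category (F downarrow d), of H composed with the
projection (F downarrow d) -> C. Here that colimit is given
as a coproduct (disjoint union) of sets, so its cardinality is the
sum of the sizes of the summands.
Coproduct of sets with sizes: 5 + 12 + 5 + 8
= 30

30


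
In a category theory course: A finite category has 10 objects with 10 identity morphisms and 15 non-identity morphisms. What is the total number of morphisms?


Each object has an identity morphism, giving 10 identities.
Adding the 15 non-identity morphisms:
Total = 10 + 15 = 25

25


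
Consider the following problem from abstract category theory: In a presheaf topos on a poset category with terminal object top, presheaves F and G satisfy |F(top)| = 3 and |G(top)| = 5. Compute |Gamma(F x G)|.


Global sections of a presheaf on a poset with terminal top satisfy
Gamma(H) ~ H(top). Presheaves admit pointwise products, so
(F x G)(top) = F(top) x G(top) (Cartesian product).
|Gamma(F x G)| = |F(top)| * |G(top)| = 3 * 5 = 15.

15


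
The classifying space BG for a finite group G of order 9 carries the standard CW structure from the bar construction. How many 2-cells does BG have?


In the bar-construction CW model of BG, the n-cells are indexed by
n-tuples [g_1|...|g_n] of non-identity elements of G (degenerate
simplices with some g_i = e do not contribute cells), so there are
(|G| - 1)^n n-cells.
For dim = 2 with |G| = 9:
cells = (9 - 1)^2 = 8^2 = 64

64


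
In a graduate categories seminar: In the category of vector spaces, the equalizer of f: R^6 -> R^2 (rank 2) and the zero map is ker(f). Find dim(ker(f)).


The equalizer of f and the zero map is ker(f).
By the rank-nullity theorem: dim(ker(f)) = dim(domain) - rank(f).
dim(ker(f)) = 6 - 2 = 4

4


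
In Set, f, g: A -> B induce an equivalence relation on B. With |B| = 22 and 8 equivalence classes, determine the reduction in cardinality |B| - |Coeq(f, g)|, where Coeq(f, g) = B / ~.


The coequalizer Coeq(f, g) = B / ~ has one element per equivalence class.
|B| = 22, |Coeq(f, g)| = 8.
|B| - |Coeq(f, g)| = 22 - 8 = 14.

14


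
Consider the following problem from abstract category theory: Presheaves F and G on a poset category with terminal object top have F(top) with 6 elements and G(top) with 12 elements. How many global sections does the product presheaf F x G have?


Global sections of a presheaf on a poset with terminal top satisfy
Gamma(H) ~ H(top). Presheaves admit pointwise products, so
(F x G)(top) = F(top) x G(top) (Cartesian product).
|Gamma(F x G)| = |F(top)| * |G(top)| = 6 * 12 = 72.

72


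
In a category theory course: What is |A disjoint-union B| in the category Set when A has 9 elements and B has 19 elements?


In Set, the coproduct A + B is the disjoint union.
|A + B| = |A| + |B| = 9 + 19 = 28

28


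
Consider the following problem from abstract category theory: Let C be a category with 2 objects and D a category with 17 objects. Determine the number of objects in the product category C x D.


The product category C x D has objects that are pairs (c, d).
Number of pairs = |Ob(C)| * |Ob(D)| = 2 * 17 = 34

34


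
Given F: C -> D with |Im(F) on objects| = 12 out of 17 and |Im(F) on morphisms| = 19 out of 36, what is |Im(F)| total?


The image of F consists of distinct objects and distinct morphisms.
|Im(F)| on objects = 12
|Im(F)| on morphisms = 19
Total image cardinality = 12 + 19 = 31

31


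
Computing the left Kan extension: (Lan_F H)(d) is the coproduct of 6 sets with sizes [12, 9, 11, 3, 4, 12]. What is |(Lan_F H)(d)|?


Pointwise, the left Kan extension (Lan_F H)(d) is the colimit, indexed
by the comma category (F downarrow d), of H composed with the
projection (F downarrow d) -> C. Here that colimit is given
as a coproduct (disjoint union) of sets, so its cardinality is the
sum of the sizes of the summands.
Coproduct of sets with sizes: 12 + 9 + 11 + 3 + 4 + 12
= 51

51


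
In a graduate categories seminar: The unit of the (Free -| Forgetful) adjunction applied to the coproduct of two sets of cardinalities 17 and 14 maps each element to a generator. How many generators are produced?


The unit eta_X: X -> U(F(X)) of the Free-Forgetful adjunction
maps each element of X to a generator of F(X). For X = S + T (disjoint
union in Set), |S + T| = |S| + |T|.
Total mappings = 17 + 14 = 31.

31


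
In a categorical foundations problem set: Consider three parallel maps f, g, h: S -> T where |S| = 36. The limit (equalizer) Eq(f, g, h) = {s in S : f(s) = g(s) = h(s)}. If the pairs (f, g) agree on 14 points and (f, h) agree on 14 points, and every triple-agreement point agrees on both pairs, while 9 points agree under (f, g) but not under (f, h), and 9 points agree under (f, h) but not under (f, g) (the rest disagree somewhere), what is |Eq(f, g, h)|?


Eq(f, g, h) is the triple-agreement set: points in S where all three
maps take the same value. Using inclusion-exclusion on the pairwise data:
Pair (f, g) agrees on 14 points; pair (f, h) on 14 points.
Points agreeing under (f, g) but not (f, h) = 9; under (f, h) but not (f, g) = 9.
Triple-agreement = agreement-in-(f, g) minus points that agree under (f, g) but not (f, h):
|Eq(f, g, h)| = 14 - 9 = 5
(cross-check via (f, h): 14 - 9 = 5.)

5


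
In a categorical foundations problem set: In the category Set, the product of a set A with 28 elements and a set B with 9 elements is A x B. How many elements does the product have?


In Set, the product A x B is the Cartesian product.
By the universal property, |A x B| = |A| * |B|.
|A x B| = 28 * 9 = 252

252


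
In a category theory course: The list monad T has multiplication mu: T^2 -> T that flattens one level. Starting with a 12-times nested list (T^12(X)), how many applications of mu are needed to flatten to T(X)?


Each application of mu: T^2 -> T removes one layer of nesting.
Starting at depth 12 (i.e., T^12(X)), we need to reach T(X).
Number of mu applications = 12 - 1 = 11

11


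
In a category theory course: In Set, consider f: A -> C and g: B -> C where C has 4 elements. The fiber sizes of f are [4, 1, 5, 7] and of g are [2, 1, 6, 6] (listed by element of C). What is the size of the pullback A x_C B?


The pullback A x_C B consists of pairs (a, b) with f(a) = g(b).
For each element c in C, the fiber product has |f^-1(c)| * |g^-1(c)| elements.
Summing over C: 4 * 2 + 1 * 1 + 5 * 6 + 7 * 6
= 8 + 1 + 30 + 42 = 81

81


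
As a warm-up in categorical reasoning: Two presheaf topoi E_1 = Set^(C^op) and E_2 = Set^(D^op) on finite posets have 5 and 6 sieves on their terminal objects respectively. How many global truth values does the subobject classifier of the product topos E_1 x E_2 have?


In a product of presheaf topoi E_1 x E_2, the subobject classifier
is Omega = Omega_1 x Omega_2 (componentwise), so
|Omega(top)| = |Omega_1(top_1)| * |Omega_2(top_2)|.
= 5 * 6 = 30.

30


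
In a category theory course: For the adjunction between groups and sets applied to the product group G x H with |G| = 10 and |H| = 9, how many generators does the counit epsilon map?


The counit epsilon_K: F(U(K)) -> K of the Free-Forgetful adjunction
maps |K| generators of F(U(K)) into K. For K = G x H (the product group),
|G x H| = |G| * |H|.
Total generators mapped = 10 * 9 = 90.

90


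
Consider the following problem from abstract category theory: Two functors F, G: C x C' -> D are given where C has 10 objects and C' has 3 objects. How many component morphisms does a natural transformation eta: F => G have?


A natural transformation eta: F => G assigns one component morphism per
object of the domain category.
The domain is the product category C x C', so
|Ob(C x C')| = |Ob(C)| * |Ob(C')| = 10 * 3 = 30.
Therefore eta has 30 component morphisms.

30


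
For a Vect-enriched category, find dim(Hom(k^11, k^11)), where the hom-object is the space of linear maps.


In Vect-enriched categories, Hom(k^n, k^m) is the space of m x n matrices.
dim(Hom(k^11, k^11)) = 11 * 11 = 121

121


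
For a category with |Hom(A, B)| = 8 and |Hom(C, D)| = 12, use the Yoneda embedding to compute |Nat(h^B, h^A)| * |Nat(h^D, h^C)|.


By the Yoneda lemma, Nat(h^B, h^A) is isomorphic to Hom(A, B),
so |Nat(h^B, h^A)| = |Hom(A, B)| and |Nat(h^D, h^C)| = |Hom(C, D)|.
|Hom(A, B)| = 8, |Hom(C, D)| = 12.
|Nat(h^B, h^A) x Nat(h^D, h^C)| = 8 * 12 = 96

96


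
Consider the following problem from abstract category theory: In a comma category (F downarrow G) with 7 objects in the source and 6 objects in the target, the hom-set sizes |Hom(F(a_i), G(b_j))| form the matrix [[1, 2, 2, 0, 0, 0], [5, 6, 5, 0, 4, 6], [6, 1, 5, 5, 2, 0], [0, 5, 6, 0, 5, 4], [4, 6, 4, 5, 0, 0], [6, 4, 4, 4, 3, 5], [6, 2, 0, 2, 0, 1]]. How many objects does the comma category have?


Objects of (F downarrow G) are triples (a, b, h: F(a)->G(b)).
The count equals the sum of all entries in the hom-matrix.
sum(row 0) = 5
sum(row 1) = 26
sum(row 2) = 19
sum(row 3) = 20
sum(row 4) = 19
sum(row 5) = 26
sum(row 6) = 11
Grand total = 126

126


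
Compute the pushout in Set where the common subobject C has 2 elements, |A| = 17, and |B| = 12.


The pushout A +_C B identifies the images of C in A and B.
|A +_C B| = |A| + |B| - |C| (for injections).
= 17 + 12 - 2 = 27

27


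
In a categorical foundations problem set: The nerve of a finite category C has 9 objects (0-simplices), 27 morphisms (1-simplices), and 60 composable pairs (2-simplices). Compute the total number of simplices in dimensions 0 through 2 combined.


The 2-skeleton of the nerve N(C) consists of simplices in dimensions 0, 1, 2:
  |N(C)_0| = 9 (objects)
  |N(C)_1| = 27 (morphisms)
  |N(C)_2| = 60 (composable pairs)
Total = 9 + 27 + 60 = 96

96


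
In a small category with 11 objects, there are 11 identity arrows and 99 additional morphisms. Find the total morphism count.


Each object has an identity morphism, giving 11 identities.
Adding the 99 non-identity morphisms:
Total = 11 + 99 = 110

110


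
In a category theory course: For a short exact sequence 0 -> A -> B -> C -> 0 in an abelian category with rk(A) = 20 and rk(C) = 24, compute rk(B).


For a short exact sequence 0 -> A -> B -> C -> 0,
rank is additive: rank(B) = rank(A) + rank(C).
rank(B) = 20 + 24 = 44

44


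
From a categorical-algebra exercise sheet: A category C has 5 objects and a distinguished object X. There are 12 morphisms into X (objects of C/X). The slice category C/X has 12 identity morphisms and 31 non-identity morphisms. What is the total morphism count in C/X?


In the slice category C/X, objects are morphisms to X.
Identity morphisms: 12 (one per object of C/X).
Non-identity morphisms: 31.
Total = 12 + 31 = 43

43


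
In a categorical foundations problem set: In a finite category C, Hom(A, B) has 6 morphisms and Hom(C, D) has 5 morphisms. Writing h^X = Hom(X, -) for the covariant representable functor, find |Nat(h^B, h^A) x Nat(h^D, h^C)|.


By the Yoneda lemma, Nat(h^B, h^A) is isomorphic to Hom(A, B),
so |Nat(h^B, h^A)| = |Hom(A, B)| and |Nat(h^D, h^C)| = |Hom(C, D)|.
|Hom(A, B)| = 6, |Hom(C, D)| = 5.
|Nat(h^B, h^A) x Nat(h^D, h^C)| = 6 * 5 = 30

30


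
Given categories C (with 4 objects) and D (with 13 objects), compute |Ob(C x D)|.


The product category C x D has objects that are pairs (c, d).
Number of pairs = |Ob(C)| * |Ob(D)| = 4 * 13 = 52

52


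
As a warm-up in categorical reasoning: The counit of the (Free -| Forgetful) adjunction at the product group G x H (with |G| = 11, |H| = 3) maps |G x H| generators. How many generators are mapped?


The counit epsilon_K: F(U(K)) -> K of the Free-Forgetful adjunction
maps |K| generators of F(U(K)) into K. For K = G x H (the product group),
|G x H| = |G| * |H|.
Total generators mapped = 11 * 3 = 33.

33


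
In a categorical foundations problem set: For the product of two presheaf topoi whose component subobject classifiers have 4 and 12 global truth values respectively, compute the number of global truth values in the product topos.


In a product of presheaf topoi E_1 x E_2, the subobject classifier
is Omega = Omega_1 x Omega_2 (componentwise), so
|Omega(top)| = |Omega_1(top_1)| * |Omega_2(top_2)|.
= 4 * 12 = 48.

48


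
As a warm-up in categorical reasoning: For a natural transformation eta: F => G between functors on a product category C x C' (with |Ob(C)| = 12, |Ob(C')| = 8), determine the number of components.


A natural transformation eta: F => G assigns one component morphism per
object of the domain category.
The domain is the product category C x C', so
|Ob(C x C')| = |Ob(C)| * |Ob(C')| = 12 * 8 = 96.
Therefore eta has 96 component morphisms.

96


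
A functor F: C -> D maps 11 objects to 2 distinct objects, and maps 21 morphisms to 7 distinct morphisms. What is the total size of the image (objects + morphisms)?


The image of F consists of distinct objects and distinct morphisms.
|Im(F)| on objects = 2
|Im(F)| on morphisms = 7
Total image cardinality = 2 + 7 = 9

9


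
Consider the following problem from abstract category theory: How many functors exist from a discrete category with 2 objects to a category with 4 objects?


A functor from a discrete category C to D is determined by
where each object maps. Each of the 2 objects of C can map
to any of the 4 objects of D independently.
Number of functors = 4^2 = 16

16


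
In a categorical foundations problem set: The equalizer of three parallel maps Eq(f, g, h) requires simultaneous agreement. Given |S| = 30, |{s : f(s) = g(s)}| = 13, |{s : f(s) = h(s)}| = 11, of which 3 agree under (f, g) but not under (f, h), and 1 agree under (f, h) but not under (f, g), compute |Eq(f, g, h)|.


Eq(f, g, h) is the triple-agreement set: points in S where all three
maps take the same value. Using inclusion-exclusion on the pairwise data:
Pair (f, g) agrees on 13 points; pair (f, h) on 11 points.
Points agreeing under (f, g) but not (f, h) = 3; under (f, h) but not (f, g) = 1.
Triple-agreement = agreement-in-(f, g) minus points that agree under (f, g) but not (f, h):
|Eq(f, g, h)| = 13 - 3 = 10
(cross-check via (f, h): 11 - 1 = 10.)

10


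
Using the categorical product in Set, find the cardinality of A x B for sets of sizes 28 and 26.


In Set, the product A x B is the Cartesian product.
By the universal property, |A x B| = |A| * |B|.
|A x B| = 28 * 26 = 728

728


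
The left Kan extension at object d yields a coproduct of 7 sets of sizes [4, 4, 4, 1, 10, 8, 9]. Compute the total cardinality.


Pointwise, the left Kan extension (Lan_F H)(d) is the colimit, indexed
by the comma category (F downarrow d), of H composed with the
projection (F downarrow d) -> C. Here that colimit is given
as a coproduct (disjoint union) of sets, so its cardinality is the
sum of the sizes of the summands.
Coproduct of sets with sizes: 4 + 4 + 4 + 1 + 10 + 8 + 9
= 40

40


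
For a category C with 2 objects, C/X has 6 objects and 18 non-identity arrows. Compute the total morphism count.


In the slice category C/X, objects are morphisms to X.
Identity morphisms: 6 (one per object of C/X).
Non-identity morphisms: 18.
Total = 6 + 18 = 24

24


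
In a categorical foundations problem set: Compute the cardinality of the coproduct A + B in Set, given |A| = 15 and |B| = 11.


In Set, the coproduct A + B is the disjoint union.
|A + B| = |A| + |B| = 15 + 11 = 26

26


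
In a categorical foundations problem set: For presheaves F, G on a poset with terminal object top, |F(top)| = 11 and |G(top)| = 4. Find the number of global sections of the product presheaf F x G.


Global sections of a presheaf on a poset with terminal top satisfy
Gamma(H) ~ H(top). Presheaves admit pointwise products, so
(F x G)(top) = F(top) x G(top) (Cartesian product).
|Gamma(F x G)| = |F(top)| * |G(top)| = 11 * 4 = 44.

44


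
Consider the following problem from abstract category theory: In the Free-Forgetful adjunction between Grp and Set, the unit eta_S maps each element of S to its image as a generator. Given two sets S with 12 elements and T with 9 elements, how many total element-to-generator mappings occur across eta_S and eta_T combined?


The unit eta_X: X -> U(F(X)) of the Free-Forgetful adjunction
maps each element of X to a generator of F(X). For X = S + T (disjoint
union in Set), |S + T| = |S| + |T|.
Total mappings = 12 + 9 = 21.

21


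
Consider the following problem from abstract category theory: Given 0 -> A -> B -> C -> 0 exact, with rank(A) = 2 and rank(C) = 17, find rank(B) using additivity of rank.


For a short exact sequence 0 -> A -> B -> C -> 0,
rank is additive: rank(B) = rank(A) + rank(C).
rank(B) = 2 + 17 = 19

19


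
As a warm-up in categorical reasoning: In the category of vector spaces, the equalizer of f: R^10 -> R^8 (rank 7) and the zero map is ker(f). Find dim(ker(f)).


The equalizer of f and the zero map is ker(f).
By the rank-nullity theorem: dim(ker(f)) = dim(domain) - rank(f).
dim(ker(f)) = 10 - 7 = 3

3


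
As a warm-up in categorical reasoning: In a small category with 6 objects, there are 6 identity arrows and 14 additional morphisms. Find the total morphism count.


Each object has an identity morphism, giving 6 identities.
Adding the 14 non-identity morphisms:
Total = 6 + 14 = 20

20


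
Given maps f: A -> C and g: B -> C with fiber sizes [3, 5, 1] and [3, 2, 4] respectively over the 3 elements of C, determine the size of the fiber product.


The pullback A x_C B consists of pairs (a, b) with f(a) = g(b).
For each element c in C, the fiber product has |f^-1(c)| * |g^-1(c)| elements.
Summing over C: 3 * 3 + 5 * 2 + 1 * 4
= 9 + 10 + 4 = 23

23


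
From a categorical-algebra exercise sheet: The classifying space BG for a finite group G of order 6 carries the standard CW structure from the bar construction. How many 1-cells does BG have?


In the bar-construction CW model of BG, the n-cells are indexed by
n-tuples [g_1|...|g_n] of non-identity elements of G (degenerate
simplices with some g_i = e do not contribute cells), so there are
(|G| - 1)^n n-cells.
For dim = 1 with |G| = 6:
cells = (6 - 1)^1 = 5^1 = 5

5


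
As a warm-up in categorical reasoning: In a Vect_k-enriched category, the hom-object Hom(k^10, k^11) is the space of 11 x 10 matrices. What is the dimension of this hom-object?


In Vect-enriched categories, Hom(k^n, k^m) is the space of m x n matrices.
dim(Hom(k^10, k^11)) = 11 * 10 = 110

110


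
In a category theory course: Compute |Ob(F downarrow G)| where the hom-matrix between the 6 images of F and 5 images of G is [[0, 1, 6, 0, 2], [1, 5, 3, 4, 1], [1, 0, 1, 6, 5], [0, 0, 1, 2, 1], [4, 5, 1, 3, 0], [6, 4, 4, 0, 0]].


Objects of (F downarrow G) are triples (a, b, h: F(a)->G(b)).
The count equals the sum of all entries in the hom-matrix.
sum(row 0) = 9
sum(row 1) = 14
sum(row 2) = 13
sum(row 3) = 4
sum(row 4) = 13
sum(row 5) = 14
Grand total = 67

67


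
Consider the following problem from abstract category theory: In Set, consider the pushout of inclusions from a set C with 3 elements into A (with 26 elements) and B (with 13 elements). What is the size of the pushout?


The pushout A +_C B identifies the images of C in A and B.
|A +_C B| = |A| + |B| - |C| (for injections).
= 26 + 13 - 3 = 36

36


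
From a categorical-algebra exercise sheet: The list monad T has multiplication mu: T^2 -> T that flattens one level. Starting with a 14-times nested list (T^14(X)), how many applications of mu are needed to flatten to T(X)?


Each application of mu: T^2 -> T removes one layer of nesting.
Starting at depth 14 (i.e., T^14(X)), we need to reach T(X).
Number of mu applications = 14 - 1 = 13

13


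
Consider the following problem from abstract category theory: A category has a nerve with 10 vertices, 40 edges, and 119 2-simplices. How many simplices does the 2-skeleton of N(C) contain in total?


The 2-skeleton of the nerve N(C) consists of simplices in dimensions 0, 1, 2:
  |N(C)_0| = 10 (objects)
  |N(C)_1| = 40 (morphisms)
  |N(C)_2| = 119 (composable pairs)
Total = 10 + 40 + 119 = 169

169


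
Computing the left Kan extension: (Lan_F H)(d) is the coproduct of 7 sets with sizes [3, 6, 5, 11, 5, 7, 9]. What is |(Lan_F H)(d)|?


Pointwise, the left Kan extension (Lan_F H)(d) is the colimit, indexed
by the comma category (F downarrow d), of H composed with the
projection (F downarrow d) -> C. Here that colimit is given
as a coproduct (disjoint union) of sets, so its cardinality is the
sum of the sizes of the summands.
Coproduct of sets with sizes: 3 + 6 + 5 + 11 + 5 + 7 + 9
= 46

46


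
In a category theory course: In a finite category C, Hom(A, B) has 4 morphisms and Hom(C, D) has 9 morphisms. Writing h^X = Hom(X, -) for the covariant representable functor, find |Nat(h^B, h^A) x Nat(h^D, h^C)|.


By the Yoneda lemma, Nat(h^B, h^A) is isomorphic to Hom(A, B),
so |Nat(h^B, h^A)| = |Hom(A, B)| and |Nat(h^D, h^C)| = |Hom(C, D)|.
|Hom(A, B)| = 4, |Hom(C, D)| = 9.
|Nat(h^B, h^A) x Nat(h^D, h^C)| = 4 * 9 = 36

36


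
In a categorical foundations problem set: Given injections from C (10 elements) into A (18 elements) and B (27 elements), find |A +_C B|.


The pushout A +_C B identifies the images of C in A and B.
|A +_C B| = |A| + |B| - |C| (for injections).
= 18 + 27 - 10 = 35

35


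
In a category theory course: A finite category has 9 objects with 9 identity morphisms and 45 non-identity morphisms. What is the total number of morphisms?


Each object has an identity morphism, giving 9 identities.
Adding the 45 non-identity morphisms:
Total = 9 + 45 = 54

54


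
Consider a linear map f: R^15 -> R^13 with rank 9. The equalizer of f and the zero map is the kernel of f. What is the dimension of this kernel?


The equalizer of f and the zero map is ker(f).
By the rank-nullity theorem: dim(ker(f)) = dim(domain) - rank(f).
dim(ker(f)) = 15 - 9 = 6

6


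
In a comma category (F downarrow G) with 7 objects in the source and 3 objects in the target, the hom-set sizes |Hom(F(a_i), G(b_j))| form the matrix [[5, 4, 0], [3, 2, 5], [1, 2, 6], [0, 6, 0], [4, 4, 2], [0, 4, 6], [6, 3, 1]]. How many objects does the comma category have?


Objects of (F downarrow G) are triples (a, b, h: F(a)->G(b)).
The count equals the sum of all entries in the hom-matrix.
sum(row 0) = 9
sum(row 1) = 10
sum(row 2) = 9
sum(row 3) = 6
sum(row 4) = 10
sum(row 5) = 10
sum(row 6) = 10
Grand total = 64

64


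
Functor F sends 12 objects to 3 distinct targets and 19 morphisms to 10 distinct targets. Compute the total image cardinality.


The image of F consists of distinct objects and distinct morphisms.
|Im(F)| on objects = 3
|Im(F)| on morphisms = 10
Total image cardinality = 3 + 10 = 13

13


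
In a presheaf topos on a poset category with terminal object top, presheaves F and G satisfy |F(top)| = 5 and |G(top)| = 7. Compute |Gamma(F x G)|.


Global sections of a presheaf on a poset with terminal top satisfy
Gamma(H) ~ H(top). Presheaves admit pointwise products, so
(F x G)(top) = F(top) x G(top) (Cartesian product).
|Gamma(F x G)| = |F(top)| * |G(top)| = 5 * 7 = 35.

35


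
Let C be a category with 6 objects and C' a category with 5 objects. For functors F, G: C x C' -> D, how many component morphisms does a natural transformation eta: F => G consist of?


A natural transformation eta: F => G assigns one component morphism per
object of the domain category.
The domain is the product category C x C', so
|Ob(C x C')| = |Ob(C)| * |Ob(C')| = 6 * 5 = 30.
Therefore eta has 30 component morphisms.

30


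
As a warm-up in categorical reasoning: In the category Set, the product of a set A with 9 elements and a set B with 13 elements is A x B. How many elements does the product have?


In Set, the product A x B is the Cartesian product.
By the universal property, |A x B| = |A| * |B|.
|A x B| = 9 * 13 = 117

117


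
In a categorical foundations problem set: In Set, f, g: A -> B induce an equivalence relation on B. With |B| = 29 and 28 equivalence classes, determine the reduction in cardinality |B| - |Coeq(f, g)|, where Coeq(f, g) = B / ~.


The coequalizer Coeq(f, g) = B / ~ has one element per equivalence class.
|B| = 29, |Coeq(f, g)| = 28.
|B| - |Coeq(f, g)| = 29 - 28 = 1.

1


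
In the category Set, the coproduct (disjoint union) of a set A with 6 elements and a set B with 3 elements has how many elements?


In Set, the coproduct A + B is the disjoint union.
|A + B| = |A| + |B| = 6 + 3 = 9

9


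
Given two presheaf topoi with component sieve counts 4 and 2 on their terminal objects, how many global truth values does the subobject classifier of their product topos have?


In a product of presheaf topoi E_1 x E_2, the subobject classifier
is Omega = Omega_1 x Omega_2 (componentwise), so
|Omega(top)| = |Omega_1(top_1)| * |Omega_2(top_2)|.
= 4 * 2 = 8.

8


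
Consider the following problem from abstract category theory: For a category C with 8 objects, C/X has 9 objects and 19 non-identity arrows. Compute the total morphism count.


In the slice category C/X, objects are morphisms to X.
Identity morphisms: 9 (one per object of C/X).
Non-identity morphisms: 19.
Total = 9 + 19 = 28

28


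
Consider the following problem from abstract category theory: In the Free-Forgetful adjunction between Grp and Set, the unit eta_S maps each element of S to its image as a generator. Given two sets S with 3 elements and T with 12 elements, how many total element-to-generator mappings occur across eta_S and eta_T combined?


The unit eta_X: X -> U(F(X)) of the Free-Forgetful adjunction
maps each element of X to a generator of F(X). For X = S + T (disjoint
union in Set), |S + T| = |S| + |T|.
Total mappings = 3 + 12 = 15.

15


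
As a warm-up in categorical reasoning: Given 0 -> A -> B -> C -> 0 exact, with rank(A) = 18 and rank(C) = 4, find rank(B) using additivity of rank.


For a short exact sequence 0 -> A -> B -> C -> 0,
rank is additive: rank(B) = rank(A) + rank(C).
rank(B) = 18 + 4 = 22

22


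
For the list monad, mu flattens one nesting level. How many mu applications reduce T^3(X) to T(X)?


Each application of mu: T^2 -> T removes one layer of nesting.
Starting at depth 3 (i.e., T^3(X)), we need to reach T(X).
Number of mu applications = 3 - 1 = 2

2


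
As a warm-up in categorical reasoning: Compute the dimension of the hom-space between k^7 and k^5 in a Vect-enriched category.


In Vect-enriched categories, Hom(k^n, k^m) is the space of m x n matrices.
dim(Hom(k^7, k^5)) = 5 * 7 = 35

35


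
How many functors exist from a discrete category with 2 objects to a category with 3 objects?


A functor from a discrete category C to D is determined by
where each object maps. Each of the 2 objects of C can map
to any of the 3 objects of D independently.
Number of functors = 3^2 = 9

9


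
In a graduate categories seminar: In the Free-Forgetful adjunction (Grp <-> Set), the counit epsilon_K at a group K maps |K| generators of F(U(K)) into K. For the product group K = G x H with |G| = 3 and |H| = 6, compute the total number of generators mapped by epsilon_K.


The counit epsilon_K: F(U(K)) -> K of the Free-Forgetful adjunction
maps |K| generators of F(U(K)) into K. For K = G x H (the product group),
|G x H| = |G| * |H|.
Total generators mapped = 3 * 6 = 18.

18


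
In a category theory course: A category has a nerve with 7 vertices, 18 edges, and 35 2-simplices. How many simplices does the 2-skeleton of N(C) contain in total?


The 2-skeleton of the nerve N(C) consists of simplices in dimensions 0, 1, 2:
  |N(C)_0| = 7 (objects)
  |N(C)_1| = 18 (morphisms)
  |N(C)_2| = 35 (composable pairs)
Total = 7 + 18 + 35 = 60

60


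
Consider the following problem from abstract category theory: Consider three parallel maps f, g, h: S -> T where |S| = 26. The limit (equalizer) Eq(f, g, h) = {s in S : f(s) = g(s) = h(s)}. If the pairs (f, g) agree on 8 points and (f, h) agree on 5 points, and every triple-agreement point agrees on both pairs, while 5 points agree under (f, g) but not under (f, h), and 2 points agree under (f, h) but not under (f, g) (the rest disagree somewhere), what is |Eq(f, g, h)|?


Eq(f, g, h) is the triple-agreement set: points in S where all three
maps take the same value. Using inclusion-exclusion on the pairwise data:
Pair (f, g) agrees on 8 points; pair (f, h) on 5 points.
Points agreeing under (f, g) but not (f, h) = 5; under (f, h) but not (f, g) = 2.
Triple-agreement = agreement-in-(f, g) minus points that agree under (f, g) but not (f, h):
|Eq(f, g, h)| = 8 - 5 = 3
(cross-check via (f, h): 5 - 2 = 3.)

3


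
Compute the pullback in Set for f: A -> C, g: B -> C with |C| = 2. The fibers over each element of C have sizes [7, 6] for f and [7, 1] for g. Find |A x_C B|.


The pullback A x_C B consists of pairs (a, b) with f(a) = g(b).
For each element c in C, the fiber product has |f^-1(c)| * |g^-1(c)| elements.
Summing over C: 7 * 7 + 6 * 1
= 49 + 6 = 55

55


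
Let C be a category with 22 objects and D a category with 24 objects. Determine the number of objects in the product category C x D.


The product category C x D has objects that are pairs (c, d).
Number of pairs = |Ob(C)| * |Ob(D)| = 22 * 24 = 528

528


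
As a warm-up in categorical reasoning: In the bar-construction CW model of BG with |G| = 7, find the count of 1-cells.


In the bar-construction CW model of BG, the n-cells are indexed by
n-tuples [g_1|...|g_n] of non-identity elements of G (degenerate
simplices with some g_i = e do not contribute cells), so there are
(|G| - 1)^n n-cells.
For dim = 1 with |G| = 7:
cells = (7 - 1)^1 = 6^1 = 6

6


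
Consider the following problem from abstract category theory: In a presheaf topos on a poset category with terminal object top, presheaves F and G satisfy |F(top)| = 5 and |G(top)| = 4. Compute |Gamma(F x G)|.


Global sections of a presheaf on a poset with terminal top satisfy
Gamma(H) ~ H(top). Presheaves admit pointwise products, so
(F x G)(top) = F(top) x G(top) (Cartesian product).
|Gamma(F x G)| = |F(top)| * |G(top)| = 5 * 4 = 20.

20


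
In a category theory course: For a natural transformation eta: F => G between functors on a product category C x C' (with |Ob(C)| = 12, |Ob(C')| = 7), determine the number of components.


A natural transformation eta: F => G assigns one component morphism per
object of the domain category.
The domain is the product category C x C', so
|Ob(C x C')| = |Ob(C)| * |Ob(C')| = 12 * 7 = 84.
Therefore eta has 84 component morphisms.

84


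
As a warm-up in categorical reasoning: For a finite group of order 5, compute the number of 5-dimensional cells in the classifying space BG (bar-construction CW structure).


In the bar-construction CW model of BG, the n-cells are indexed by
n-tuples [g_1|...|g_n] of non-identity elements of G (degenerate
simplices with some g_i = e do not contribute cells), so there are
(|G| - 1)^n n-cells.
For dim = 5 with |G| = 5:
cells = (5 - 1)^5 = 4^5 = 1024

1024


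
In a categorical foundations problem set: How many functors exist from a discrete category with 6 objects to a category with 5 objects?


A functor from a discrete category C to D is determined by
where each object maps. Each of the 6 objects of C can map
to any of the 5 objects of D independently.
Number of functors = 5^6 = 15625

15625


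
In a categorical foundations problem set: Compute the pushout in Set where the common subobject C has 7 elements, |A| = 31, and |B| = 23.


The pushout A +_C B identifies the images of C in A and B.
|A +_C B| = |A| + |B| - |C| (for injections).
= 31 + 23 - 7 = 47

47


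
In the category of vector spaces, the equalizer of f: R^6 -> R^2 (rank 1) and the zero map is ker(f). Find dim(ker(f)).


The equalizer of f and the zero map is ker(f).
By the rank-nullity theorem: dim(ker(f)) = dim(domain) - rank(f).
dim(ker(f)) = 6 - 1 = 5

5


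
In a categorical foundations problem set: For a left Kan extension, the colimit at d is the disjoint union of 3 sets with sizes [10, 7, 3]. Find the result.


Pointwise, the left Kan extension (Lan_F H)(d) is the colimit, indexed
by the comma category (F downarrow d), of H composed with the
projection (F downarrow d) -> C. Here that colimit is given
as a coproduct (disjoint union) of sets, so its cardinality is the
sum of the sizes of the summands.
Coproduct of sets with sizes: 10 + 7 + 3
= 20

20


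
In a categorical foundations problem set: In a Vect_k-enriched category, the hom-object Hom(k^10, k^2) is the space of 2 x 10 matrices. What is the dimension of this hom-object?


In Vect-enriched categories, Hom(k^n, k^m) is the space of m x n matrices.
dim(Hom(k^10, k^2)) = 2 * 10 = 20

20
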